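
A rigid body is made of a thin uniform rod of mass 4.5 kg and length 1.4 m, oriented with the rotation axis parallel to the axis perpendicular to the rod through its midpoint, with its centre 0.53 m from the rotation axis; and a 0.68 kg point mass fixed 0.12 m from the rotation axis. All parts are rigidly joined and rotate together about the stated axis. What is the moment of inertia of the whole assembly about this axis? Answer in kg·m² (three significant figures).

2.01

Thin rod: I_cm = (1/12)ML² = (1/12)(4.5)(1.4)² = 0.735 kg·m²; centre at d = 0.53 m, so I = I_cm + Md² gives I = 0.735 + (4.5)(0.53)² = 1.999 kg·m².
Point mass: I_cm = 0; centre at d = 0.12 m, so I = I_cm + Md² gives I = 0 + (0.68)(0.12)² = 0.009792 kg·m².
Total I = 1.999 + 0.009792 = 2.0088 kg·m².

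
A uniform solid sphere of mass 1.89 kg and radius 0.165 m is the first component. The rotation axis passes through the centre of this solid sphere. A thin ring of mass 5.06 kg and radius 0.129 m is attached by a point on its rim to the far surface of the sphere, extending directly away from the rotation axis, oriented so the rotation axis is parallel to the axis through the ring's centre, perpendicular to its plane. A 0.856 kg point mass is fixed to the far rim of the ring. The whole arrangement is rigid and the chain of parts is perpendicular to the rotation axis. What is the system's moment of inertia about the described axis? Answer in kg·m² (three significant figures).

Solid sphere: I_cm = (2/5)MR² = (2/5)(1.89)(0.165)² = 0.020582 kg·m²; axis through the centre, so I = 0.020582 kg·m².
Thin ring: I_cm = MR² = (5.06)(0.129)² = 0.084203 kg·m²; centre at d = 0.165 + 0.129 = 0.294 m, so I = I_cm + Md² gives I = 0.084203 + (5.06)(0.294)² = 0.52157 kg·m².
Point mass: I_cm = 0; centre at d = 0.165 + 0.129 + 0.129 = 0.423 m, so I = I_cm + Md² gives I = 0 + (0.856)(0.423)² = 0.15316 kg·m².
Total I = 0.020582 + 0.52157 + 0.15316 = 0.69531 kg·m².

0.695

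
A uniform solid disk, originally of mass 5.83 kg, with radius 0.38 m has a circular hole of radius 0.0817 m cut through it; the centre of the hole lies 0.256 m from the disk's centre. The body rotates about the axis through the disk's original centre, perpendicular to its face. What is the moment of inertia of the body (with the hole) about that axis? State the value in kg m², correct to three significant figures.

0.402

Unpierced body about its centre: I₀ = (1/2)MR² = (1/2)(5.83)(0.38)² = 0.42093 kg m².
The removed disk has mass m = M·(r/R)² = (5.83)(0.0817/0.38)² = 0.26949 kg (same uniform areal density).
Its moment of inertia about the rotation axis (parallel-axis theorem): I_hole = (1/2)mr² + md² = (1/2)(0.26949)(0.0817)² + (0.26949)(0.256)² = 0.018561 kg m².
Treating the hole as negative mass, I = I₀ − I_hole = 0.42093 − 0.018561 = 0.40237 kg m².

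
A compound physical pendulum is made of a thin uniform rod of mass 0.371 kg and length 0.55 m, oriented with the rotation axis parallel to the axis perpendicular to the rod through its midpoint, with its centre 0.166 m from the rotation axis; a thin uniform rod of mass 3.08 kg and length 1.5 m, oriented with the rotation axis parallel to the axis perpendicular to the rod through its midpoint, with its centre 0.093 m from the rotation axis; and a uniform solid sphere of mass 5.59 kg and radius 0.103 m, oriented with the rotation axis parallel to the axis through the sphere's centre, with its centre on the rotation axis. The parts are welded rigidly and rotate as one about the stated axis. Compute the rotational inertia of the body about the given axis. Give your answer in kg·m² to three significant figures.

0.647

Thin rod: I_cm = (1/12)ML² = (1/12)(0.371)(0.55)² = 0.0093523 kg·m²; centre at d = 0.166 m, so I = I_cm + Md² gives I = 0.0093523 + (0.371)(0.166)² = 0.019576 kg·m².
Thin rod: I_cm = (1/12)ML² = (1/12)(3.08)(1.5)² = 0.5775 kg·m²; centre at d = 0.093 m, so I = I_cm + Md² gives I = 0.5775 + (3.08)(0.093)² = 0.60414 kg·m².
Solid sphere: I_cm = (2/5)MR² = (2/5)(5.59)(0.103)² = 0.023722 kg·m²; axis through the centre, so I = 0.023722 kg·m².
Total I = 0.019576 + 0.60414 + 0.023722 = 0.64744 kg·m².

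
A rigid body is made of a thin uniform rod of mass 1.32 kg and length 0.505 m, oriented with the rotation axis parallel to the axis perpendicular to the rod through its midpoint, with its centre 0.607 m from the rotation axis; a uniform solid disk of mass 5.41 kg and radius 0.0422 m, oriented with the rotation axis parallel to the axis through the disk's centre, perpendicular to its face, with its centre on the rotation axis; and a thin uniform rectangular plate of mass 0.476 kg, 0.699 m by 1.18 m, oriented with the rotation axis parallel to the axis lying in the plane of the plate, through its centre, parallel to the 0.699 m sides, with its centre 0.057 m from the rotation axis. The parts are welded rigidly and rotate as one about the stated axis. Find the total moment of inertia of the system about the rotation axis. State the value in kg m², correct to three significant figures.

0.576

Thin rod: I_cm = (1/12)ML² = (1/12)(1.32)(0.505)² = 0.028053 kg m²; centre at d = 0.607 m, so I = I_cm + Md² gives I = 0.028053 + (1.32)(0.607)² = 0.51441 kg m².
Solid disk: I_cm = (1/2)MR² = (1/2)(5.41)(0.0422)² = 0.0048172 kg m²; axis through the centre, so I = 0.0048172 kg m².
Rectangular plate: I_cm = (1/12)Mb² = (1/12)(0.476)(1.18)² = 0.055232 kg m²; centre at d = 0.057 m, so I = I_cm + Md² gives I = 0.055232 + (0.476)(0.057)² = 0.056778 kg m².
Total I = 0.51441 + 0.0048172 + 0.056778 = 0.576 kg m².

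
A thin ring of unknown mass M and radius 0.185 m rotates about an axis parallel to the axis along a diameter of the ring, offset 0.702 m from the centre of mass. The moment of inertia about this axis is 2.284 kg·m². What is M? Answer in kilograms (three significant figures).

4.48

I = I_cm + Md² = (1/2)MR² + Md² = M·[0.5·(0.185)² + (0.702)²] = M·0.50992.
So M = 2.284 / 0.50992 = 4.4792 kg.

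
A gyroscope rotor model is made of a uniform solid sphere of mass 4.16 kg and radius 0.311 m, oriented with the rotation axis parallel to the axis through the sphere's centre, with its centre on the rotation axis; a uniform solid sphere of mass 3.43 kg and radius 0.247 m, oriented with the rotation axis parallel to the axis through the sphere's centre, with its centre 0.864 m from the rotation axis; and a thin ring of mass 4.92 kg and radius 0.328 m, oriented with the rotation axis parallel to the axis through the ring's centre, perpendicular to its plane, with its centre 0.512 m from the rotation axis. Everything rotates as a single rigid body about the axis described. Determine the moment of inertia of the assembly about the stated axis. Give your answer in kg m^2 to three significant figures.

Solid sphere: I_cm = (2/5)MR² = (2/5)(4.16)(0.311)² = 0.16094 kg m^2; axis through the centre, so I = 0.16094 kg m^2.
Solid sphere: I_cm = (2/5)MR² = (2/5)(3.43)(0.247)² = 0.083704 kg m^2; centre at d = 0.864 m, so I = I_cm + Md² gives I = 0.083704 + (3.43)(0.864)² = 2.6442 kg m^2.
Thin ring: I_cm = MR² = (4.92)(0.328)² = 0.52931 kg m^2; centre at d = 0.512 m, so I = I_cm + Md² gives I = 0.52931 + (4.92)(0.512)² = 1.8191 kg m^2.
Total I = 0.16094 + 2.6442 + 1.8191 = 4.6242 kg m^2.

4.62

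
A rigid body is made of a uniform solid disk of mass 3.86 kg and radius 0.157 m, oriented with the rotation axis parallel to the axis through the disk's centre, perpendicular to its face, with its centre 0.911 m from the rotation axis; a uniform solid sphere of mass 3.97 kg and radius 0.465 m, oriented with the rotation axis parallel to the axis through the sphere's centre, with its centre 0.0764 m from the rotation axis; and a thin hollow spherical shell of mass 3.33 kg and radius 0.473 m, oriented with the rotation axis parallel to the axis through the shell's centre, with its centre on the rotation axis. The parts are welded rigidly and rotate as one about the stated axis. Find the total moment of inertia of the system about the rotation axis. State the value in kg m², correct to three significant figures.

4.11

Solid disk: I_cm = (1/2)MR² = (1/2)(3.86)(0.157)² = 0.047573 kg m²; centre at d = 0.911 m, so I = I_cm + Md² gives I = 0.047573 + (3.86)(0.911)² = 3.2511 kg m².
Solid sphere: I_cm = (2/5)MR² = (2/5)(3.97)(0.465)² = 0.34337 kg m²; centre at d = 0.0764 m, so I = I_cm + Md² gives I = 0.34337 + (3.97)(0.0764)² = 0.36654 kg m².
Spherical shell: I_cm = (2/3)MR² = (2/3)(3.33)(0.473)² = 0.49668 kg m²; axis through the centre, so I = 0.49668 kg m².
Total I = 3.2511 + 0.36654 + 0.49668 = 4.1143 kg m².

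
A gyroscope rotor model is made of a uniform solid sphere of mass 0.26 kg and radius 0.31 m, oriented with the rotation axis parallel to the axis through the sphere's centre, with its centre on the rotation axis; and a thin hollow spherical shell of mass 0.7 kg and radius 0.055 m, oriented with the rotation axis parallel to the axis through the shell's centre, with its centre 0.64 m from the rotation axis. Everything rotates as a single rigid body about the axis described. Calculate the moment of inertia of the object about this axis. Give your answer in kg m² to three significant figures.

0.298

Solid sphere: I_cm = (2/5)MR² = (2/5)(0.26)(0.31)² = 0.0099944 kg m²; axis through the centre, so I = 0.0099944 kg m².
Spherical shell: I_cm = (2/3)MR² = (2/3)(0.7)(0.055)² = 0.0014117 kg m²; centre at d = 0.64 m, so the parallel axis theorem gives I = 0.0014117 + (0.7)(0.64)² = 0.28813 kg m².
Total I = 0.0099944 + 0.28813 = 0.29813 kg m².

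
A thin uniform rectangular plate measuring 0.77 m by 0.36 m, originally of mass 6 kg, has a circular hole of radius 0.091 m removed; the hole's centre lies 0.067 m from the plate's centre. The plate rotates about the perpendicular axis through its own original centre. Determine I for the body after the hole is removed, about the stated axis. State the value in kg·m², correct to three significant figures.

Unpierced body about its centre: I₀ = (1/12)M(a²+b²) = (1/12)(6)[(0.77)² + (0.36)²] = 0.36125 kg·m².
The removed disk has mass m = M·πr²/(ab) = (6)·π(0.091)²/(0.77·0.36) = 0.56311 kg (same uniform areal density).
Its moment of inertia about the rotation axis (parallel-axis theorem): I_hole = (1/2)mr² + md² = (1/2)(0.56311)(0.091)² + (0.56311)(0.067)² = 0.0048593 kg·m².
Treating the hole as negative mass, I = I₀ − I_hole = 0.36125 − 0.0048593 = 0.35639 kg·m².

0.356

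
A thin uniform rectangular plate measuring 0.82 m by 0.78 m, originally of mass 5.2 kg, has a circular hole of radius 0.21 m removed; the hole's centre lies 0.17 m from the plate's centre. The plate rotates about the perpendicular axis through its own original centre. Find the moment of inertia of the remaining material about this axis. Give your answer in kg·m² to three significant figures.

Unpierced body about its centre: I₀ = (1/12)M(a²+b²) = (1/12)(5.2)[(0.82)² + (0.78)²] = 0.55501 kg·m².
The removed disk has mass m = M·πr²/(ab) = (5.2)·π(0.21)²/(0.82·0.78) = 1.1264 kg (same uniform areal density).
Its moment of inertia about the rotation axis (parallel-axis theorem): I_hole = (1/2)mr² + md² = (1/2)(1.1264)(0.21)² + (1.1264)(0.17)² = 0.057389 kg·m².
Treating the hole as negative mass, I = I₀ − I_hole = 0.55501 − 0.057389 = 0.49762 kg·m².

0.498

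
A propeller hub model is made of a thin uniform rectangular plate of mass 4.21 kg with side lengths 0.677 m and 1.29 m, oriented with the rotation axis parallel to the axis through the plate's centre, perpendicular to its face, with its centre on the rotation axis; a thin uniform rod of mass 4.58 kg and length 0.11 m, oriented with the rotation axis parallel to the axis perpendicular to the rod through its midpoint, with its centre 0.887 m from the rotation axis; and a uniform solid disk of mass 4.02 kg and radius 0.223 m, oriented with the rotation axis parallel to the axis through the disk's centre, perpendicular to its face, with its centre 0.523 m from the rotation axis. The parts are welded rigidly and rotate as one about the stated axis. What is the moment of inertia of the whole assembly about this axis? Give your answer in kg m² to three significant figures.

5.55

Rectangular plate: I_cm = (1/12)M(a²+b²) = (1/12)(4.21)[(0.677)² + (1.29)²] = 0.74462 kg m²; axis through the centre, so I = 0.74462 kg m².
Thin rod: I_cm = (1/12)ML² = (1/12)(4.58)(0.11)² = 0.0046182 kg m²; centre at d = 0.887 m, so I = I_cm + Md² gives I = 0.0046182 + (4.58)(0.887)² = 3.608 kg m².
Solid disk: I_cm = (1/2)MR² = (1/2)(4.02)(0.223)² = 0.099955 kg m²; centre at d = 0.523 m, so I = I_cm + Md² gives I = 0.099955 + (4.02)(0.523)² = 1.1995 kg m².
Total I = 0.74462 + 3.608 + 1.1995 = 5.5522 kg m².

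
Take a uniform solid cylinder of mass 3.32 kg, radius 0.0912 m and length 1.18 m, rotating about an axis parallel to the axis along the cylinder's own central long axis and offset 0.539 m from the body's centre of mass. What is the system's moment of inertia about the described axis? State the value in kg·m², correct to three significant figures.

0.978

I_cm = (1/2)MR² = (1/2)(3.32)(0.0912)² = 0.013807 kg·m²; centre at d = 0.539 m, so the parallel axis theorem gives I = 0.013807 + (3.32)(0.539)² = 0.97834 kg·m².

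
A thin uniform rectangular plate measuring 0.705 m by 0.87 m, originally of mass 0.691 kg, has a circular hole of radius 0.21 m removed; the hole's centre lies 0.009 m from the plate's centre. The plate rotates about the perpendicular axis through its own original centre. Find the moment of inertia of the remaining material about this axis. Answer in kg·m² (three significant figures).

0.0688

Unpierced body about its centre: I₀ = (1/12)M(a²+b²) = (1/12)(0.691)[(0.705)² + (0.87)²] = 0.072205 kg·m².
The removed disk has mass m = M·πr²/(ab) = (0.691)·π(0.21)²/(0.705·0.87) = 0.15608 kg (same uniform areal density).
Its moment of inertia about the rotation axis (parallel-axis theorem): I_hole = (1/2)mr² + md² = (1/2)(0.15608)(0.21)² + (0.15608)(0.009)² = 0.0034543 kg·m².
Treating the hole as negative mass, I = I₀ − I_hole = 0.072205 − 0.0034543 = 0.068751 kg·m².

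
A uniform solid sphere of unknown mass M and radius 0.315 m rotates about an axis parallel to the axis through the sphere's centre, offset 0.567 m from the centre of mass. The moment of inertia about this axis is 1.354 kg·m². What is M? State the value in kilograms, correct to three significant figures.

I = I_cm + Md² = (2/5)MR² + Md² = M·[0.4·(0.315)² + (0.567)²] = M·0.36118.
So M = 1.354 / 0.36118 = 3.7488 kg.

3.75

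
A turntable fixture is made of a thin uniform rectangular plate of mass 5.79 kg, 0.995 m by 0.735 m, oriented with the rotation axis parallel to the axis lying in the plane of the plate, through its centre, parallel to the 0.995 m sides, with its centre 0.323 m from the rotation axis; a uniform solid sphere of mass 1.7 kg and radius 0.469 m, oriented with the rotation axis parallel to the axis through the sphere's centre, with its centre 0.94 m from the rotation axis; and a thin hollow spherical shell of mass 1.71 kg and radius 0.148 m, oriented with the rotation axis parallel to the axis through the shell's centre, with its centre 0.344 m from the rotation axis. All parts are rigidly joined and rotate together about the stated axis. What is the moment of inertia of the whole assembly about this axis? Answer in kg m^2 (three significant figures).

Rectangular plate: I_cm = (1/12)Mb² = (1/12)(5.79)(0.735)² = 0.26066 kg m^2; centre at d = 0.323 m, so I = I_cm + Md² gives I = 0.26066 + (5.79)(0.323)² = 0.86472 kg m^2.
Solid sphere: I_cm = (2/5)MR² = (2/5)(1.7)(0.469)² = 0.14957 kg m^2; centre at d = 0.94 m, so I = I_cm + Md² gives I = 0.14957 + (1.7)(0.94)² = 1.6517 kg m^2.
Spherical shell: I_cm = (2/3)MR² = (2/3)(1.71)(0.148)² = 0.024971 kg m^2; centre at d = 0.344 m, so I = I_cm + Md² gives I = 0.024971 + (1.71)(0.344)² = 0.22733 kg m^2.
Total I = 0.86472 + 1.6517 + 0.22733 = 2.7437 kg m^2.

2.74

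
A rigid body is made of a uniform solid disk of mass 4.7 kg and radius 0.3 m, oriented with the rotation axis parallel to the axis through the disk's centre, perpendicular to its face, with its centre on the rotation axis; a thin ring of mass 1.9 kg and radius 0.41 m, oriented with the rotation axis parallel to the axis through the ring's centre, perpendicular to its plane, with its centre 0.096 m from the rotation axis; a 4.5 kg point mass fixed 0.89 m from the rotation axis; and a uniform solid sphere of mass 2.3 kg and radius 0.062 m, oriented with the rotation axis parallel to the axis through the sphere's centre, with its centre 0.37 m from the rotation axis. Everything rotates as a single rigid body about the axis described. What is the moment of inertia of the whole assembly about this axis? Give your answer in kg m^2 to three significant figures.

4.43

Solid disk: I_cm = (1/2)MR² = (1/2)(4.7)(0.3)² = 0.2115 kg m^2; axis through the centre, so I = 0.2115 kg m^2.
Thin ring: I_cm = MR² = (1.9)(0.41)² = 0.31939 kg m^2; centre at d = 0.096 m, so the parallel axis theorem gives I = 0.31939 + (1.9)(0.096)² = 0.3369 kg m^2.
Point mass: I_cm = 0; centre at d = 0.89 m, so the parallel axis theorem gives I = 0 + (4.5)(0.89)² = 3.5644 kg m^2.
Solid sphere: I_cm = (2/5)MR² = (2/5)(2.3)(0.062)² = 0.0035365 kg m^2; centre at d = 0.37 m, so the parallel axis theorem gives I = 0.0035365 + (2.3)(0.37)² = 0.31841 kg m^2.
Total I = 0.2115 + 0.3369 + 3.5644 + 0.31841 = 4.4313 kg m^2.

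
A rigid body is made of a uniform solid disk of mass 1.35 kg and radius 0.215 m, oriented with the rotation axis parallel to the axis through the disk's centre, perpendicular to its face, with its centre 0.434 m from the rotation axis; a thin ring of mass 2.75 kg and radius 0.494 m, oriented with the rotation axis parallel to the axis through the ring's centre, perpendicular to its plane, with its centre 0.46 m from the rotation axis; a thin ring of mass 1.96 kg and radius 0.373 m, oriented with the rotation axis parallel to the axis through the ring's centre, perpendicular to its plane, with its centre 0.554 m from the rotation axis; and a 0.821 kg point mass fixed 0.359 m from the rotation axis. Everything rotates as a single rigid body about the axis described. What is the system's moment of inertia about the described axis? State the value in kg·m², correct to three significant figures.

2.52

Solid disk: I_cm = (1/2)MR² = (1/2)(1.35)(0.215)² = 0.031202 kg·m²; centre at d = 0.434 m, so the parallel axis theorem gives I = 0.031202 + (1.35)(0.434)² = 0.28548 kg·m².
Thin ring: I_cm = MR² = (2.75)(0.494)² = 0.6711 kg·m²; centre at d = 0.46 m, so the parallel axis theorem gives I = 0.6711 + (2.75)(0.46)² = 1.253 kg·m².
Thin ring: I_cm = MR² = (1.96)(0.373)² = 0.27269 kg·m²; centre at d = 0.554 m, so the parallel axis theorem gives I = 0.27269 + (1.96)(0.554)² = 0.87425 kg·m².
Point mass: I_cm = 0; centre at d = 0.359 m, so the parallel axis theorem gives I = 0 + (0.821)(0.359)² = 0.10581 kg·m².
Total I = 0.28548 + 1.253 + 0.87425 + 0.10581 = 2.5185 kg·m².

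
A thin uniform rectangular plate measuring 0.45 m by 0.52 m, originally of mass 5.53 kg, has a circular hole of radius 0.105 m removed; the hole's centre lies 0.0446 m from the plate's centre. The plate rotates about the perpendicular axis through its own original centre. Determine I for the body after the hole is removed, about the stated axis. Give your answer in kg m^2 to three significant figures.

Unpierced body about its centre: I₀ = (1/12)M(a²+b²) = (1/12)(5.53)[(0.45)² + (0.52)²] = 0.21793 kg m^2.
The removed disk has mass m = M·πr²/(ab) = (5.53)·π(0.105)²/(0.45·0.52) = 0.81854 kg (same uniform areal density).
Its moment of inertia about the rotation axis (parallel-axis theorem): I_hole = (1/2)mr² + md² = (1/2)(0.81854)(0.105)² + (0.81854)(0.0446)² = 0.0061404 kg m^2.
Treating the hole as negative mass, I = I₀ − I_hole = 0.21793 − 0.0061404 = 0.21179 kg m^2.

0.212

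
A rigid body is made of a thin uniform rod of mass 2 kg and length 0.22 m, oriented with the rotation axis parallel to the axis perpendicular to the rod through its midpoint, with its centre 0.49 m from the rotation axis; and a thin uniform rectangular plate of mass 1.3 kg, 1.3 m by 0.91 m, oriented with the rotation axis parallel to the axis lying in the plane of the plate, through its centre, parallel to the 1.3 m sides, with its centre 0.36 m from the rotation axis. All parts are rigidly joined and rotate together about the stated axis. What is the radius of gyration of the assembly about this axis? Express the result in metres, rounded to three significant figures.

0.476

Thin rod: I_cm = (1/12)ML² = (1/12)(2)(0.22)² = 0.0080667 kg·m²; centre at d = 0.49 m, so I = I_cm + Md² gives I = 0.0080667 + (2)(0.49)² = 0.48827 kg·m².
Rectangular plate: I_cm = (1/12)Mb² = (1/12)(1.3)(0.91)² = 0.089711 kg·m²; centre at d = 0.36 m, so I = I_cm + Md² gives I = 0.089711 + (1.3)(0.36)² = 0.25819 kg·m².
Total I = 0.74646 kg·m²; total mass M = 3.3 kg.
k = √(I/M) = √(0.74646/3.3) = 0.4756 m.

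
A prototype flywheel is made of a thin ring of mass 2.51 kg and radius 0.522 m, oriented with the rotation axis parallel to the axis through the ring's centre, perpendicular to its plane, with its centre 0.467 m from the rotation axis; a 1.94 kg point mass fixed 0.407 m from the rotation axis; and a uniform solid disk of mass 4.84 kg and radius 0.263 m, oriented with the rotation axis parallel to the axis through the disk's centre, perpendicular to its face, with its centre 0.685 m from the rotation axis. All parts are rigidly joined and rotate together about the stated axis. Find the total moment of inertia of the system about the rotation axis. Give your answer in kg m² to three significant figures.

Thin ring: I_cm = MR² = (2.51)(0.522)² = 0.68393 kg m²; centre at d = 0.467 m, so I = I_cm + Md² gives I = 0.68393 + (2.51)(0.467)² = 1.2313 kg m².
Point mass: I_cm = 0; centre at d = 0.407 m, so I = I_cm + Md² gives I = 0 + (1.94)(0.407)² = 0.32136 kg m².
Solid disk: I_cm = (1/2)MR² = (1/2)(4.84)(0.263)² = 0.16739 kg m²; centre at d = 0.685 m, so I = I_cm + Md² gives I = 0.16739 + (4.84)(0.685)² = 2.4384 kg m².
Total I = 1.2313 + 0.32136 + 2.4384 = 3.9911 kg m².

3.99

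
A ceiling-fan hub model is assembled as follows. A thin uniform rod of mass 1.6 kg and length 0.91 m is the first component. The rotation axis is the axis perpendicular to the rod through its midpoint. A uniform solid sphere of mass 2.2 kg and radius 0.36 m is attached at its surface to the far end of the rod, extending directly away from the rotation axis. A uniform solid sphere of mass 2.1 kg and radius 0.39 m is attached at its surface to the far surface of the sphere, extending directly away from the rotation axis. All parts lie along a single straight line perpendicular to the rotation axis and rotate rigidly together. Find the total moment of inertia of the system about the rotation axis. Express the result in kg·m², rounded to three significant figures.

6.96

Thin rod: I_cm = (1/12)ML² = (1/12)(1.6)(0.91)² = 0.11041 kg·m²; axis through the centre, so I = 0.11041 kg·m².
Solid sphere: I_cm = (2/5)MR² = (2/5)(2.2)(0.36)² = 0.11405 kg·m²; centre at d = 0.455 + 0.36 = 0.815 m, so I = I_cm + Md² gives I = 0.11405 + (2.2)(0.815)² = 1.5753 kg·m².
Solid sphere: I_cm = (2/5)MR² = (2/5)(2.1)(0.39)² = 0.12776 kg·m²; centre at d = 0.455 + 0.36 + 0.36 + 0.39 = 1.565 m, so I = I_cm + Md² gives I = 0.12776 + (2.1)(1.565)² = 5.2711 kg·m².
Total I = 0.11041 + 1.5753 + 5.2711 = 6.9569 kg·m².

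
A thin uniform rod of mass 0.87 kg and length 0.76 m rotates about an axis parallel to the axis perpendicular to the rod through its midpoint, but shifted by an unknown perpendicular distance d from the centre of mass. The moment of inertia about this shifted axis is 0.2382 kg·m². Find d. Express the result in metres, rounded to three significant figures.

0.475

About the centre-of-mass axis, I_cm = (1/12)ML² = (1/12)(0.87)(0.76)² = 0.041876 kg·m².
Parallel axis theorem: I = I_cm + Md², so Md² = 0.2382 − 0.041876 = 0.19632 kg·m².
d = √(0.19632 / 0.87) = 0.47504 m.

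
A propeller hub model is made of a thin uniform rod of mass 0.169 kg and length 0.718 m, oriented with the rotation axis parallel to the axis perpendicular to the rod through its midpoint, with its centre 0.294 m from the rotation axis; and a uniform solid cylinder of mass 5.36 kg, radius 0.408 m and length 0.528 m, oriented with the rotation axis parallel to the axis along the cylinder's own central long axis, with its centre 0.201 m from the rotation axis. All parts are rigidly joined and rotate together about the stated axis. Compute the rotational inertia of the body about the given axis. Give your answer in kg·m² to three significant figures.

Thin rod: I_cm = (1/12)ML² = (1/12)(0.169)(0.718)² = 0.0072603 kg·m²; centre at d = 0.294 m, so the parallel axis theorem gives I = 0.0072603 + (0.169)(0.294)² = 0.021868 kg·m².
Solid cylinder: I_cm = (1/2)MR² = (1/2)(5.36)(0.408)² = 0.44612 kg·m²; centre at d = 0.201 m, so the parallel axis theorem gives I = 0.44612 + (5.36)(0.201)² = 0.66267 kg·m².
Total I = 0.021868 + 0.66267 = 0.68454 kg·m².

0.685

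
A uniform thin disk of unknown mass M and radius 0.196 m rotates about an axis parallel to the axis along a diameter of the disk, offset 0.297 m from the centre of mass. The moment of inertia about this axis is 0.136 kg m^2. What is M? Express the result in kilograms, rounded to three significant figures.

I = I_cm + Md² = (1/4)MR² + Md² = M·[0.25·(0.196)² + (0.297)²] = M·0.097813.
So M = 0.136 / 0.097813 = 1.3904 kg.

1.39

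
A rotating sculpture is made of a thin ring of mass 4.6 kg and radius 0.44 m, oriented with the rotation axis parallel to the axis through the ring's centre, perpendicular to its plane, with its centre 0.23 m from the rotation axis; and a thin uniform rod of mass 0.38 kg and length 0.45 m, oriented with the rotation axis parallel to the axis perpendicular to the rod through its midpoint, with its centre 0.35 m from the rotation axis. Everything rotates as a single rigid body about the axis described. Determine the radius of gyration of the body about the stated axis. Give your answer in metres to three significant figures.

Thin ring: I_cm = MR² = (4.6)(0.44)² = 0.89056 kg m^2; centre at d = 0.23 m, so I = I_cm + Md² gives I = 0.89056 + (4.6)(0.23)² = 1.1339 kg m^2.
Thin rod: I_cm = (1/12)ML² = (1/12)(0.38)(0.45)² = 0.0064125 kg m^2; centre at d = 0.35 m, so I = I_cm + Md² gives I = 0.0064125 + (0.38)(0.35)² = 0.052962 kg m^2.
Total I = 1.1869 kg m^2; total mass M = 4.98 kg.
k = √(I/M) = √(1.1869/4.98) = 0.48819 m.

0.488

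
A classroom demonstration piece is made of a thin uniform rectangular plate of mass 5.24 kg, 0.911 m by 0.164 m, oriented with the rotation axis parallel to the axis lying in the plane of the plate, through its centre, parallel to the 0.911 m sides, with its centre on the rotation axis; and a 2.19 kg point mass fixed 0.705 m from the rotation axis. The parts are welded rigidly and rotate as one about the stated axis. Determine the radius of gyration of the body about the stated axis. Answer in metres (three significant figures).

0.385

Rectangular plate: I_cm = (1/12)Mb² = (1/12)(5.24)(0.164)² = 0.011745 kg·m²; axis through the centre, so I = 0.011745 kg·m².
Point mass: I_cm = 0; centre at d = 0.705 m, so I = I_cm + Md² gives I = 0 + (2.19)(0.705)² = 1.0885 kg·m².
Total I = 1.1002 kg·m²; total mass M = 7.43 kg.
k = √(I/M) = √(1.1002/7.43) = 0.38481 m.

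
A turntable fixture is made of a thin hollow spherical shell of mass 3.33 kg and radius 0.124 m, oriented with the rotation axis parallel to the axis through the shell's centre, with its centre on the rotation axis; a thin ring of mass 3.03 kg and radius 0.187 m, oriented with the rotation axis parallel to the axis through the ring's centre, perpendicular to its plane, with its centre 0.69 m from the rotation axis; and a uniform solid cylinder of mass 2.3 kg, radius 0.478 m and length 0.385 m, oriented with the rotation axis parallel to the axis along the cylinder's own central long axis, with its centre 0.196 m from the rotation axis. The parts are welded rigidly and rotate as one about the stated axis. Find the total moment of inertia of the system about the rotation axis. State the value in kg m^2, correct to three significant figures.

Spherical shell: I_cm = (2/3)MR² = (2/3)(3.33)(0.124)² = 0.034135 kg m^2; axis through the centre, so I = 0.034135 kg m^2.
Thin ring: I_cm = MR² = (3.03)(0.187)² = 0.10596 kg m^2; centre at d = 0.69 m, so I = I_cm + Md² gives I = 0.10596 + (3.03)(0.69)² = 1.5485 kg m^2.
Solid cylinder: I_cm = (1/2)MR² = (1/2)(2.3)(0.478)² = 0.26276 kg m^2; centre at d = 0.196 m, so I = I_cm + Md² gives I = 0.26276 + (2.3)(0.196)² = 0.35111 kg m^2.
Total I = 0.034135 + 1.5485 + 0.35111 = 1.9338 kg m^2.

1.93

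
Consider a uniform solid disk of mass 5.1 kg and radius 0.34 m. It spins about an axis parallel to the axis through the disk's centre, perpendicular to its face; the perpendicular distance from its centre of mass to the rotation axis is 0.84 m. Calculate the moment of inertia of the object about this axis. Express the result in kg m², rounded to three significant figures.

3.89

I_cm = (1/2)MR² = (1/2)(5.1)(0.34)² = 0.29478 kg m²; centre at d = 0.84 m, so the parallel axis theorem gives I = 0.29478 + (5.1)(0.84)² = 3.8933 kg m².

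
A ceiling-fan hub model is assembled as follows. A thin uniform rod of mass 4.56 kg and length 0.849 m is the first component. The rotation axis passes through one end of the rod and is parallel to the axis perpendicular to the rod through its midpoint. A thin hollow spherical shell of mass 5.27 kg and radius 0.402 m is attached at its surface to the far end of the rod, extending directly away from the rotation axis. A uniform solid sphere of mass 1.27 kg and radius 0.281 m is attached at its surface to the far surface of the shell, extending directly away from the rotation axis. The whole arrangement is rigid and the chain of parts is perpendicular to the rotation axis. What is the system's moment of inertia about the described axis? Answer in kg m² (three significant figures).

14.7

Thin rod: I_cm = (1/12)ML² = (1/12)(4.56)(0.849)² = 0.2739 kg m²; centre at d = 0.4245 m, so the parallel axis theorem gives I = 0.2739 + (4.56)(0.4245)² = 1.0956 kg m².
Spherical shell: I_cm = (2/3)MR² = (2/3)(5.27)(0.402)² = 0.56777 kg m²; centre at d = 0.4245 + 0.4245 + 0.402 = 1.251 m, so the parallel axis theorem gives I = 0.56777 + (5.27)(1.251)² = 8.8153 kg m².
Solid sphere: I_cm = (2/5)MR² = (2/5)(1.27)(0.281)² = 0.040112 kg m²; centre at d = 0.4245 + 0.4245 + 0.402 + 0.402 + 0.281 = 1.934 m, so the parallel axis theorem gives I = 0.040112 + (1.27)(1.934)² = 4.7904 kg m².
Total I = 1.0956 + 8.8153 + 4.7904 = 14.701 kg m².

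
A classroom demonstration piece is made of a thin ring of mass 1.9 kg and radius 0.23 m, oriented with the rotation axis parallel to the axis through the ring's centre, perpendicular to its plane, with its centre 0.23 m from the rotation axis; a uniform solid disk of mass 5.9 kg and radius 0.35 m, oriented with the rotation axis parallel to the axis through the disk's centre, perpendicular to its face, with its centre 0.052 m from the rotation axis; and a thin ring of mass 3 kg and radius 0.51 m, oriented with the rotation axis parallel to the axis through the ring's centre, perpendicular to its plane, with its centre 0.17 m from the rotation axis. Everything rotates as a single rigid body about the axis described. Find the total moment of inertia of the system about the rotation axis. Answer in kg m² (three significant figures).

1.45

Thin ring: I_cm = MR² = (1.9)(0.23)² = 0.10051 kg m²; centre at d = 0.23 m, so I = I_cm + Md² gives I = 0.10051 + (1.9)(0.23)² = 0.20102 kg m².
Solid disk: I_cm = (1/2)MR² = (1/2)(5.9)(0.35)² = 0.36138 kg m²; centre at d = 0.052 m, so I = I_cm + Md² gives I = 0.36138 + (5.9)(0.052)² = 0.37733 kg m².
Thin ring: I_cm = MR² = (3)(0.51)² = 0.7803 kg m²; centre at d = 0.17 m, so I = I_cm + Md² gives I = 0.7803 + (3)(0.17)² = 0.867 kg m².
Total I = 0.20102 + 0.37733 + 0.867 = 1.4453 kg m².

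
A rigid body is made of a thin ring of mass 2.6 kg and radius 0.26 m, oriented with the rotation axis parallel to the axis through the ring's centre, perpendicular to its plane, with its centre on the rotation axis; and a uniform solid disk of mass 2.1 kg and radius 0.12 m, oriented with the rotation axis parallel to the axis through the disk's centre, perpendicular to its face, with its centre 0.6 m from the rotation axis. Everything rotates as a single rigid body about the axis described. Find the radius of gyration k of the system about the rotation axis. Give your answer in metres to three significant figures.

0.449

Thin ring: I_cm = MR² = (2.6)(0.26)² = 0.17576 kg·m²; axis through the centre, so I = 0.17576 kg·m².
Solid disk: I_cm = (1/2)MR² = (1/2)(2.1)(0.12)² = 0.01512 kg·m²; centre at d = 0.6 m, so I = I_cm + Md² gives I = 0.01512 + (2.1)(0.6)² = 0.77112 kg·m².
Total I = 0.94688 kg·m²; total mass M = 4.7 kg.
k = √(I/M) = √(0.94688/4.7) = 0.44885 m.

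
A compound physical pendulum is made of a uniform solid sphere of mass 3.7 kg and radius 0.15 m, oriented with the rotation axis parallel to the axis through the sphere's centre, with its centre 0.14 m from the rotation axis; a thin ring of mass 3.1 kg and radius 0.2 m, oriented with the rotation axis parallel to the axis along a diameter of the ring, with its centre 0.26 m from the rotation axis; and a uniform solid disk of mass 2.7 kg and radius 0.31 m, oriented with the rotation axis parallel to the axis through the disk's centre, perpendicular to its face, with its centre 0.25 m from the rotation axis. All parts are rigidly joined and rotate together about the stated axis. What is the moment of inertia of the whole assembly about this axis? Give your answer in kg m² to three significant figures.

Solid sphere: I_cm = (2/5)MR² = (2/5)(3.7)(0.15)² = 0.0333 kg m²; centre at d = 0.14 m, so the parallel axis theorem gives I = 0.0333 + (3.7)(0.14)² = 0.10582 kg m².
Thin ring: I_cm = (1/2)MR² = (1/2)(3.1)(0.2)² = 0.062 kg m²; centre at d = 0.26 m, so the parallel axis theorem gives I = 0.062 + (3.1)(0.26)² = 0.27156 kg m².
Solid disk: I_cm = (1/2)MR² = (1/2)(2.7)(0.31)² = 0.12974 kg m²; centre at d = 0.25 m, so the parallel axis theorem gives I = 0.12974 + (2.7)(0.25)² = 0.29849 kg m².
Total I = 0.10582 + 0.27156 + 0.29849 = 0.67587 kg m².

0.676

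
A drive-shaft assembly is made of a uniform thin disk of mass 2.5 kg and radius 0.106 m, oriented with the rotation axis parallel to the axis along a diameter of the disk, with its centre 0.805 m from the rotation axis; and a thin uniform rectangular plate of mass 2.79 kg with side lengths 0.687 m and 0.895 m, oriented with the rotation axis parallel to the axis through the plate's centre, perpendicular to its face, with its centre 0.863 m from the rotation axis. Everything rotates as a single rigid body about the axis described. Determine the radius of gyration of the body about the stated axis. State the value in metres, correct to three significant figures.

Thin disk: I_cm = (1/4)MR² = (1/4)(2.5)(0.106)² = 0.0070225 kg m^2; centre at d = 0.805 m, so the parallel axis theorem gives I = 0.0070225 + (2.5)(0.805)² = 1.6271 kg m^2.
Rectangular plate: I_cm = (1/12)M(a²+b²) = (1/12)(2.79)[(0.687)² + (0.895)²] = 0.29597 kg m^2; centre at d = 0.863 m, so the parallel axis theorem gives I = 0.29597 + (2.79)(0.863)² = 2.3739 kg m^2.
Total I = 4.001 kg m^2; total mass M = 5.29 kg.
k = √(I/M) = √(4.001/5.29) = 0.86967 m.

0.870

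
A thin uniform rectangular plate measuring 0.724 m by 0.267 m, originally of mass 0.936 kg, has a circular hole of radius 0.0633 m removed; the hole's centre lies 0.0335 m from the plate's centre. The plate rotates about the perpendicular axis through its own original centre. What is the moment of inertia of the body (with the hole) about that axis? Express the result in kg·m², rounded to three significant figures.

Unpierced body about its centre: I₀ = (1/12)M(a²+b²) = (1/12)(0.936)[(0.724)² + (0.267)²] = 0.046446 kg·m².
The removed disk has mass m = M·πr²/(ab) = (0.936)·π(0.0633)²/(0.724·0.267) = 0.060951 kg (same uniform areal density).
Its moment of inertia about the rotation axis (parallel-axis theorem): I_hole = (1/2)mr² + md² = (1/2)(0.060951)(0.0633)² + (0.060951)(0.0335)² = 0.00019052 kg·m².
Treating the hole as negative mass, I = I₀ − I_hole = 0.046446 − 0.00019052 = 0.046256 kg·m².

0.0463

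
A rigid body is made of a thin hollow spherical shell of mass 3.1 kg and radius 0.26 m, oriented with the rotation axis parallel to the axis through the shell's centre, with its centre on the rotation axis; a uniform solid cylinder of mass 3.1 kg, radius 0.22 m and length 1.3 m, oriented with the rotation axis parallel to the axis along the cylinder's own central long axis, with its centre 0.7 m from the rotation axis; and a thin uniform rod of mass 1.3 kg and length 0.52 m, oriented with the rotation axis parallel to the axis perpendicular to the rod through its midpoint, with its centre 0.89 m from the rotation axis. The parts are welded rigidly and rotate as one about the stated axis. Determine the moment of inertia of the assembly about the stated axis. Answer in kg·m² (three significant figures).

2.79

Spherical shell: I_cm = (2/3)MR² = (2/3)(3.1)(0.26)² = 0.13971 kg·m²; axis through the centre, so I = 0.13971 kg·m².
Solid cylinder: I_cm = (1/2)MR² = (1/2)(3.1)(0.22)² = 0.07502 kg·m²; centre at d = 0.7 m, so I = I_cm + Md² gives I = 0.07502 + (3.1)(0.7)² = 1.594 kg·m².
Thin rod: I_cm = (1/12)ML² = (1/12)(1.3)(0.52)² = 0.029293 kg·m²; centre at d = 0.89 m, so I = I_cm + Md² gives I = 0.029293 + (1.3)(0.89)² = 1.059 kg·m².
Total I = 0.13971 + 1.594 + 1.059 = 2.7928 kg·m².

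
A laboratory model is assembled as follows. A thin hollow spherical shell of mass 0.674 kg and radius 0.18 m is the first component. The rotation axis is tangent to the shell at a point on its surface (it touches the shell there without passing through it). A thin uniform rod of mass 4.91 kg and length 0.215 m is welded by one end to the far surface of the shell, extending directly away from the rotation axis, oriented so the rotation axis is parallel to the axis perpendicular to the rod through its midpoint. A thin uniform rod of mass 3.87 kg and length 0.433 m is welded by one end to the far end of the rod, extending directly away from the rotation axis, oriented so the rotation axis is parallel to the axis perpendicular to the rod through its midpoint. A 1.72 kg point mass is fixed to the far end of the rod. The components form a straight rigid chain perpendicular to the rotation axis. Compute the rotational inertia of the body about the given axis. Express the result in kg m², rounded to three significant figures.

5.36

Spherical shell: I_cm = (2/3)MR² = (2/3)(0.674)(0.18)² = 0.014558 kg m²; centre at d = 0.18 m, so I = I_cm + Md² gives I = 0.014558 + (0.674)(0.18)² = 0.036396 kg m².
Thin rod: I_cm = (1/12)ML² = (1/12)(4.91)(0.215)² = 0.018914 kg m²; centre at d = 0.18 + 0.18 + 0.1075 = 0.4675 m, so I = I_cm + Md² gives I = 0.018914 + (4.91)(0.4675)² = 1.092 kg m².
Thin rod: I_cm = (1/12)ML² = (1/12)(3.87)(0.433)² = 0.060465 kg m²; centre at d = 0.18 + 0.18 + 0.1075 + 0.1075 + 0.2165 = 0.7915 m, so I = I_cm + Md² gives I = 0.060465 + (3.87)(0.7915)² = 2.4849 kg m².
Point mass: I_cm = 0; centre at d = 0.18 + 0.18 + 0.1075 + 0.1075 + 0.2165 + 0.2165 = 1.008 m, so I = I_cm + Md² gives I = 0 + (1.72)(1.008)² = 1.7476 kg m².
Total I = 0.036396 + 1.092 + 2.4849 + 1.7476 = 5.361 kg m².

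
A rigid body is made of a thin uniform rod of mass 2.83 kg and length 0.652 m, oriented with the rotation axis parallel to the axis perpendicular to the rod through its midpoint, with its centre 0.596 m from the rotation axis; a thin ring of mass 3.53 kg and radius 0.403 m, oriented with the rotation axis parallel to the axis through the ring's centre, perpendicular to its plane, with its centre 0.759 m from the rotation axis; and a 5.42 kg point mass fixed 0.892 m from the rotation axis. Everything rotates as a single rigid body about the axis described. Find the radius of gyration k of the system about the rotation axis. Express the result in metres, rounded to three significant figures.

Thin rod: I_cm = (1/12)ML² = (1/12)(2.83)(0.652)² = 0.10025 kg m²; centre at d = 0.596 m, so the parallel axis theorem gives I = 0.10025 + (2.83)(0.596)² = 1.1055 kg m².
Thin ring: I_cm = MR² = (3.53)(0.403)² = 0.5733 kg m²; centre at d = 0.759 m, so the parallel axis theorem gives I = 0.5733 + (3.53)(0.759)² = 2.6069 kg m².
Point mass: I_cm = 0; centre at d = 0.892 m, so the parallel axis theorem gives I = 0 + (5.42)(0.892)² = 4.3125 kg m².
Total I = 8.0249 kg m²; total mass M = 11.78 kg.
k = √(I/M) = √(8.0249/11.78) = 0.82537 m.

0.825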